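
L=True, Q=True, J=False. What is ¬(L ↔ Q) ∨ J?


L = True, Q = True, J = False
Expression: ¬(L ↔ Q) ∨ J
Step 1: L ↔ Q = (True iff True) = True
Step 2: ¬(L ↔ Q) = NOT True = False
Step 3: (False) ∨ J = False OR False = False

False


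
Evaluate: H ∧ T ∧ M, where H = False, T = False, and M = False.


H = False, T = False, M = False
Step 1: H ∧ T = False AND False = False
Step 2: (False) ∧ M = (False) AND False = False
AND is true only when ALL operands are true.

False


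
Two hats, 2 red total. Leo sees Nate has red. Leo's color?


Total red = 2, Nate = red
Red accounted for: 1
Remaining for Leo: 1
Leo's hat is red.

red


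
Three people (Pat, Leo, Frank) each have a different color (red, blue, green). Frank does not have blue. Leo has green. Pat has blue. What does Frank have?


From clues:
  Leo → green
  Pat → blue
By elimination, Frank gets the remaining.

red


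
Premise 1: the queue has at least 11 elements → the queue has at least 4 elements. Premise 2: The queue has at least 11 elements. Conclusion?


Modus ponens: P → Q, P ⊢ Q
P: the queue has at least 11 elements
Q: the queue has at least 4 elements
We have P → Q and P is true.
By modus ponens, Q must be true.

The queue has at least 4 elements


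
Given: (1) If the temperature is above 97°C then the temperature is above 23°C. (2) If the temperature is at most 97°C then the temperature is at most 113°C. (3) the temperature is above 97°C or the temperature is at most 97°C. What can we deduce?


Constructive dilemma: (P → Q) ∧ (R → S), P ∨ R ⊢ Q ∨ S
Premise 1: the temperature is above 97°C → the temperature is above 23°C
Premise 2: the temperature is at most 97°C → the temperature is at most 113°C
Premise 3: the temperature is above 97°C ∨ the temperature is at most 97°C
Case 1: Assuming the temperature is above 97°C, then by Premise 1, the temperature is above 23°C.
Case 2: Assuming the temperature is at most 97°C, then by Premise 2, the temperature is at most 113°C.
Since one of the temperature is above 97°C or the temperature is at most 97°C must hold, we get the temperature is above 23°C or the temperature is at most 113°C.

The temperature is above 23°C or the temperature is at most 113°C.


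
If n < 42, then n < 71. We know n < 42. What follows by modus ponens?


Modus ponens: P → Q, P ⊢ Q
P: n < 42
Q: n < 71
We have P → Q and P is true.
By modus ponens, Q must be true.

n < 71


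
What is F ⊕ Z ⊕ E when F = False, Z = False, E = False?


F = False, Z = False, E = False
Step 1: F ⊕ Z = False XOR False = False
Step 2: False ⊕ E = False XOR False = False
XOR is true when an odd number of operands are true.

False


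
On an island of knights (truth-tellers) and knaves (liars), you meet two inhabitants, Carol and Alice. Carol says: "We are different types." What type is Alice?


Carol says: "We are different types."
Case 1: Carol is a Knight (truth-teller)
  Statement is true → they ARE different → Alice is a Knave
Case 2: Carol is a Knave (liar)
  Statement is false → they are NOT different → Alice is a Knave
In both cases, Alice is a Knave.

Knave


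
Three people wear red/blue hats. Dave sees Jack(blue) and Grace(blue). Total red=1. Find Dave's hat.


Total red = 1, seen red = 0
Own red = 1 - 0 = 1
Dave's hat is red.

red


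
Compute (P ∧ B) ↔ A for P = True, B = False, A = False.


P = True, B = False, A = False
Step 1: P ∧ B = True AND False = False
Step 2: (False) ↔ A: true when both sides have same truth value.
Result: False ↔ False = True

True


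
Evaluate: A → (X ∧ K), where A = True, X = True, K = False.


A = True, X = True, K = False
Step 1: X ∧ K = True AND False = False
Step 2: A → (False): false only when A=True and consequent=False.
Result: False

False


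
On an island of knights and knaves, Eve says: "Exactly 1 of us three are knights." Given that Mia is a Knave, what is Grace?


Eve claims exactly 1 knights among Eve, Mia, Grace.
Given: Mia is a Knave.

Case 1: Eve is a Knight (tells truth)
  Then exactly 1 of the three are knights.
  Counting Eve, Mia: 1 knight(s) so far. Need 0 more → Grace = Knave.
Case 2: Eve is a Knave (lies)
  Then the count is NOT 1.
  If Grace = Knight, count = 1 = 1 → claim would be true, contradicts lie.
  If Grace = Knave, count = 0 ≠ 1 → lie confirmed ✓

Grace is a Knave.

Knave


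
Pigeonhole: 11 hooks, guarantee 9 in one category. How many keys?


Pigeonhole: to guarantee k in one of n categories, need (k-1)×n + 1.
k = 9, n = 11
Minimum = (9-1) × 11 + 1 = 8 × 11 + 1

89


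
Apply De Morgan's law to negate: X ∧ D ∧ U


De Morgan's law: ¬(P ∧ Q ∧ R) ≡ ¬P ∨ ¬Q ∨ ¬R
¬(X ∧ D ∧ U) = ¬X ∨ ¬D ∨ ¬U

¬X ∨ ¬D ∨ ¬U


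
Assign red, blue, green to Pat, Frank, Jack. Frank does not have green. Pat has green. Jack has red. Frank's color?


From clues:
  Jack → red
  Pat → green
By elimination, Frank gets the remaining.

blue


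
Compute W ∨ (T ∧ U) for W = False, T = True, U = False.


W = False, T = True, U = False
Step 1: T ∧ U = True AND False = False
Step 2: W ∨ False = False OR False = False
AND evaluated first (higher precedence); then OR applied.

False


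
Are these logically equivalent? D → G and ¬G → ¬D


Expression 1: D → G
Expression 2: ¬G → ¬D
Truth table (D G | Expr1 Expr2):
  T T |   T     T
  T F |   F     F
  F T |   T     T
  F F |   T     T
All 4 rows agree, so the expressions are logically equivalent.

Yes


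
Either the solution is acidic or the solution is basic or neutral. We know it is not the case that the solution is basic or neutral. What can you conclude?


Disjunctive syllogism: P ∨ Q, ¬P ⊢ Q
Disjunction: the solution is acidic ∨ the solution is basic or neutral
We know it is not the case that the solution is basic or neutral.
By disjunctive syllogism, the other disjunct must be true.

The solution is acidic


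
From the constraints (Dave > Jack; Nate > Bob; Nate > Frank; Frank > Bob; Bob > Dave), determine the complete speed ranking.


Constraints: Dave > Jack; Nate > Bob; Nate > Frank; Frank > Bob; Bob > Dave
Method: at each step, the next-highest is the one remaining person who never appears on the smaller side of a constraint between remaining people.
  Step 1: remaining {Frank, Bob, Dave, Nate, Jack}; on the smaller side: {Frank, Bob, Dave, Jack} → Nate is next (Nate > Bob; Nate > Frank).
  Step 2: remaining {Frank, Bob, Dave, Jack}; on the smaller side: {Bob, Dave, Jack} → Frank is next (Frank > Bob).
  Step 3: remaining {Bob, Dave, Jack}; on the smaller side: {Dave, Jack} → Bob is next (Bob > Dave).
  Step 4: remaining {Dave, Jack}; on the smaller side: {Jack} → Dave is next (Dave > Jack).
  Step 5: only Jack remains → lowest.
Final ranking (highest to lowest):

Nate > Frank > Bob > Dave > Jack


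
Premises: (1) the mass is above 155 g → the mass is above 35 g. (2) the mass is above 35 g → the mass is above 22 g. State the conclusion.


Hypothetical syllogism: P → Q, Q → R ⊢ P → R
Premise 1: the mass is above 155 g → the mass is above 35 g
Premise 2: the mass is above 35 g → the mass is above 22 g
Chain the implications: the middle term (the mass is above 35 g) links the two.
Conclusion: If the mass is above 155 g, then the mass is above 22 g.

If the mass is above 155 g, then the mass is above 22 g.


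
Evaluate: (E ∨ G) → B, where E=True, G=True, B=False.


E = True, G = True, B = False
Expression: (E ∨ G) → B
Step 1: E ∨ G = True OR True = True
Step 2: (True) → B = True → False (false only if antecedent True and consequent False) = False

False


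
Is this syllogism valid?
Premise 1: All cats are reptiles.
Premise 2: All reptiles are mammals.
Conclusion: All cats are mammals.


Premise 1: All cats are reptiles.
Premise 2: All reptiles are mammals.
Conclusion: All cats are mammals.
Barbara syllogism (AAA-1): All A are B, All B are C → All A are C.
Middle term (reptiles) distributed in premise 2.

Valid


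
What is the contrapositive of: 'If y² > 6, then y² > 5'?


Original: If y² > 6, then y² > 5
Contrapositive: If ¬Q, then ¬P
Negate Q: not (y² > 5)
Negate P: not (y² > 6)

If not (y² > 5), then not (y² > 6).


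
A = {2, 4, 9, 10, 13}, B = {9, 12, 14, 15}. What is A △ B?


A = {2, 4, 9, 10, 13}
B = {9, 12, 14, 15}
Operation: symmetric difference
In A only: [2, 4, 10, 13], in B only: [12, 14, 15]

{2, 4, 10, 12, 13, 14, 15}


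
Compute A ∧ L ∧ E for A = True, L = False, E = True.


A = True, L = False, E = True
Step 1: A ∧ L = True AND False = False
Step 2: (False) ∧ E = (False) AND True = False
AND is true only when ALL operands are true.

False


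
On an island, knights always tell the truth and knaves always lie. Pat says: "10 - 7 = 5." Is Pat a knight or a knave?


Statement: "10 - 7 = 5."
Actual: 10 - 7 = 3
Claimed: 5
Statement is FALSE → Pat lies → Knave

Knave


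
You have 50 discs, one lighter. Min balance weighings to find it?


Each weighing has 3 outcomes (left heavy / balance / right heavy), so k weighings distinguish at most 3^k cases; splitting into three near-equal groups achieves this.
Need 3^k ≥ 50: 3^3 = 27 < 50 ≤ 3^4 = 81
k = ⌈log₃(50)⌉ = 4

4


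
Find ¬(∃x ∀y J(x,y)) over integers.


Original: ∃x ∀y J(x,y)
Rule: ¬∀→∃, ¬∃→∀, negate predicate.
Negation: ∀x ∃y ¬J(x,y)

∀x ∃y ¬J(x,y)


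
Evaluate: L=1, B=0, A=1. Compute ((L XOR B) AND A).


L XOR B = 1^0 = 1
1 AND 1 = 1

1


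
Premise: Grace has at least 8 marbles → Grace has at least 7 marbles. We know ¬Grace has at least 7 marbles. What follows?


Modus tollens: P → Q, ¬Q ⊢ ¬P
P: Grace has at least 8 marbles
Q: Grace has at least 7 marbles
We have P → Q and Q is false.
By modus tollens, P must be false.

It is not the case that Grace has at least 8 marbles


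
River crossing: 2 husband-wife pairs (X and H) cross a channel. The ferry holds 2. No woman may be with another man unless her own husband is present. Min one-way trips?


Label couples X and H.
1. WX+WH → (far: WX,WH; near: HX,HH)
2. WX ←   (far: WH; near: HX,HH,WX)
3. HX+HH → (far: HX,HH,WH; near: WX)
4. HX ←   (far: HH,WH; near: HX,WX)  — HX returns, since WX is alone on near bank
5. HX+WX → (far: all four; near: empty)
Every state respects the constraint.
Minimum trips = 5

5


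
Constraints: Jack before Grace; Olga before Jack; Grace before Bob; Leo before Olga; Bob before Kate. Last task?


Constraints: Jack before Grace; Olga before Jack; Grace before Bob; Leo before Olga; Bob before Kate
The last task can have nothing scheduled after it, so it must never appear on the left of a 'before'.
Tasks appearing before some other task: Jack, Olga, Grace, Leo, Bob.
The only task not in that list is Kate → it is last.

Kate


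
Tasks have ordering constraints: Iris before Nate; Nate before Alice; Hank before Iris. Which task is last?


Constraints: Iris before Nate; Nate before Alice; Hank before Iris
The last task can have nothing scheduled after it, so it must never appear on the left of a 'before'.
Tasks appearing before some other task: Iris, Nate, Hank.
The only task not in that list is Alice → it is last.

Alice


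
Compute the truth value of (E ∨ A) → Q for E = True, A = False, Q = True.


E = True, A = False, Q = True
Step 1: E ∨ A = True OR False = True
Step 2: (True) → Q: false only when antecedent=True and Q=False.
Result: True

True


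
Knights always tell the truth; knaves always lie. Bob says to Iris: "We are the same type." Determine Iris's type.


Bob says: "We are the same type."
Case 1: Bob is a Knight (truth-teller)
  Statement is true → they ARE the same → Iris is also a Knight
Case 2: Bob is a Knave (liar)
  Statement is false → they are NOT the same → Iris is a Knight
In both cases, Iris is a Knight.

Knight


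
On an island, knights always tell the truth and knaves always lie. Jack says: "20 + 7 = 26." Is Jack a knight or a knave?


Statement: "20 + 7 = 26."
Actual: 20 + 7 = 27
Claimed: 26
Statement is FALSE → Jack lies → Knave

Knave


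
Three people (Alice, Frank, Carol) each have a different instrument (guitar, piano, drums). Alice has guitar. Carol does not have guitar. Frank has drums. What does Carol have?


From clues:
  Alice → guitar
  Frank → drums
By elimination, Carol gets the remaining.

piano


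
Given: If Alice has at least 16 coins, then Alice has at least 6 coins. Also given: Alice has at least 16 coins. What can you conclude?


Modus ponens: P → Q, P ⊢ Q
P: Alice has at least 16 coins
Q: Alice has at least 6 coins
We have P → Q and P is true.
By modus ponens, Q must be true.

Alice has at least 6 coins


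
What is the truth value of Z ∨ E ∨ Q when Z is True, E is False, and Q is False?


Z = True, E = False, Q = False
Step 1: Z ∨ E = True OR False = True
Step 2: True ∨ Q = True OR False = True
OR is true when at least one operand is true.

True


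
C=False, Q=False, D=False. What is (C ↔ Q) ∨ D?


C = False, Q = False, D = False
Expression: (C ↔ Q) ∨ D
Step 1: C ↔ Q = (False iff False) (true when values match) = True
Step 2: (True) ∨ D = True OR False = True

True


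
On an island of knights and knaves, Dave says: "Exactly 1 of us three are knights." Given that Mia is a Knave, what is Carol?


Dave claims exactly 1 knights among Dave, Mia, Carol.
Given: Mia is a Knave.

Case 1: Dave is a Knight (tells truth)
  Then exactly 1 of the three are knights.
  Counting Dave, Mia: 1 knight(s) so far. Need 0 more → Carol = Knave.
Case 2: Dave is a Knave (lies)
  Then the count is NOT 1.
  If Carol = Knight, count = 1 = 1 → claim would be true, contradicts lie.
  If Carol = Knave, count = 0 ≠ 1 → lie confirmed ✓

Carol is a Knave.

Knave


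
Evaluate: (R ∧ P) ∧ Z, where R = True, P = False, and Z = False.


R = True, P = False, Z = False
Step 1: R ∧ P = True AND False = False
Step 2: False ∧ Z = False AND False = False
AND is true only when ALL operands are true.

False


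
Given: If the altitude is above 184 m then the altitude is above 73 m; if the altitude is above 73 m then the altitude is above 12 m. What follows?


Hypothetical syllogism: P → Q, Q → R ⊢ P → R
Premise 1: the altitude is above 184 m → the altitude is above 73 m
Premise 2: the altitude is above 73 m → the altitude is above 12 m
Chain the implications: the middle term (the altitude is above 73 m) links the two.
Conclusion: If the altitude is above 184 m, then the altitude is above 12 m.

If the altitude is above 184 m, then the altitude is above 12 m.


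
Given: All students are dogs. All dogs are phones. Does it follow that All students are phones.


Premise 1: All students are dogs.
Premise 2: All dogs are phones.
Conclusion: All students are phones.
Barbara syllogism (AAA-1): All A are B, All B are C → All A are C.
Middle term (dogs) distributed in premise 2.

Valid


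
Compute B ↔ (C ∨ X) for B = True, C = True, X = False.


B = True, C = True, X = False
Step 1: C ∨ X = True OR False = True
Step 2: B ↔ (True): true when both sides have same truth value.
Result: True ↔ True = True

True


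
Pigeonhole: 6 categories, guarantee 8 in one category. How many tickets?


Pigeonhole: to guarantee k in one of n categories, need (k-1)×n + 1.
k = 8, n = 6
Minimum = (8-1) × 6 + 1 = 7 × 6 + 1

43


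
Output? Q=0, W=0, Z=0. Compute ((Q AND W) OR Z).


Q AND W = 0&0 = 0
0 OR 0 = 0

0


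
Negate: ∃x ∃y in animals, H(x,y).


Original: ∃x ∃y H(x,y)
Rule: ¬∀→∃, ¬∃→∀, negate predicate.
Negation: ∀x ∀y ¬H(x,y)

∀x ∀y ¬H(x,y)


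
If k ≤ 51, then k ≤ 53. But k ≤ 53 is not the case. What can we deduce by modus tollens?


Modus tollens: P → Q, ¬Q ⊢ ¬P
P: k ≤ 51
Q: k ≤ 53
We have P → Q and Q is false.
By modus tollens, P must be false.

It is not the case that k ≤ 51


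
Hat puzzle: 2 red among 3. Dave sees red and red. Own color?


Total red = 2, seen red = 2
Own red = 2 - 2 = 0
Dave's hat is blue.

blue


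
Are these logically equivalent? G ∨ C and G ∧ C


Expression 1: G ∨ C
Expression 2: G ∧ C
Truth table (G C | Expr1 Expr2):
  T T |   T     T
  T F |   T     F   ← differ
  F T |   T     F   ← differ
  F F |   F     F
Counterexample: G=T, C=F gives Expr1 = T but Expr2 = F, so the expressions are NOT logically equivalent.

No


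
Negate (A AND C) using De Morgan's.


De Morgan's law: ¬(P ∧ Q) ≡ ¬P ∨ ¬Q
¬(A ∧ C) = ¬A ∨ ¬C

¬A ∨ ¬C


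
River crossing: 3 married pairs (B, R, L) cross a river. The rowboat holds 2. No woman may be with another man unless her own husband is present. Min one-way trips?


Label couples B, R, L (H = husband, W = wife).
Counting alone: 6 people, the rowboat carries 2 and someone must bring it back, so each round trip nets at most +1 on the far side until the last crossing → at least 9 trips. The jealousy constraint makes 9 impossible; the shortest valid schedule has 11:
1. WB+WR →  (far: WB,WR; near: HB,HR,HL,WL)
2. WB ←       (far: WR; near: HB,HR,HL,WB,WL)
3. WB+WL →  (far: WB,WR,WL; near: HB,HR,HL)
4. WB ←       (far: WR,WL; near: HB,HR,HL,WB)
5. HR+HL →  (far: HR,WR,HL,WL; near: HB,WB)
6. HR+WR ←  (far: HL,WL; near: HB,WB,HR,WR)
7. HB+HR →  (far: HB,HR,HL,WL; near: WB,WR)
8. WL ←       (far: HB,HR,HL; near: WB,WR,WL)
9. WB+WR →  (far: HB,WB,HR,WR,HL; near: WL)
10. HL ←      (far: HB,WB,HR,WR; near: HL,WL)
11. HL+WL → (far: all six; near: empty)
In every state each wife is either with her husband or with no other man.
Minimum trips = 11

11


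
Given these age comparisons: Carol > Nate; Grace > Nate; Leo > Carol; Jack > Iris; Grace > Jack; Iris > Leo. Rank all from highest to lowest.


Constraints: Carol > Nate; Grace > Nate; Leo > Carol; Jack > Iris; Grace > Jack; Iris > Leo
Method: at each step, the next-highest is the one remaining person who never appears on the smaller side of a constraint between remaining people.
  Step 1: remaining {Grace, Carol, Iris, Jack, Nate, Leo}; on the smaller side: {Carol, Iris, Jack, Nate, Leo} → Grace is next (Grace > Nate; Grace > Jack).
  Step 2: remaining {Carol, Iris, Jack, Nate, Leo}; on the smaller side: {Carol, Iris, Nate, Leo} → Jack is next (Jack > Iris).
  Step 3: remaining {Carol, Iris, Nate, Leo}; on the smaller side: {Carol, Nate, Leo} → Iris is next (Iris > Leo).
  Step 4: remaining {Carol, Nate, Leo}; on the smaller side: {Carol, Nate} → Leo is next (Leo > Carol).
  Step 5: remaining {Carol, Nate}; on the smaller side: {Nate} → Carol is next (Carol > Nate).
  Step 6: only Nate remains → lowest.
Final ranking (highest to lowest):

Grace > Jack > Iris > Leo > Carol > Nate


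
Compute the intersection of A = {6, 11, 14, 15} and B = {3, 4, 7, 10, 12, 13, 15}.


A = {6, 11, 14, 15}
B = {3, 4, 7, 10, 12, 13, 15}
Operation: intersection
Elements in both: 15

{15}


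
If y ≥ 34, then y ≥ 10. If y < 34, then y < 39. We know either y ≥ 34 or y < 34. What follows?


Constructive dilemma: (P → Q) ∧ (R → S), P ∨ R ⊢ Q ∨ S
Premise 1: y ≥ 34 → y ≥ 10
Premise 2: y < 34 → y < 39
Premise 3: y ≥ 34 ∨ y < 34
Case 1: Assuming y ≥ 34, then by Premise 1, y ≥ 10.
Case 2: Assuming y < 34, then by Premise 2, y < 39.
Since one of y ≥ 34 or y < 34 must hold, we get y ≥ 10 or y < 39.

y ≥ 10 or y < 39.


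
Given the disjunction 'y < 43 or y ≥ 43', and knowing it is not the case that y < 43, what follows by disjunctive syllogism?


Disjunctive syllogism: P ∨ Q, ¬P ⊢ Q
Disjunction: y < 43 ∨ y ≥ 43
We know it is not the case that y < 43.
By disjunctive syllogism, the other disjunct must be true.

y ≥ 43


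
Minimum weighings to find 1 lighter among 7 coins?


Each weighing has 3 outcomes (left heavy / balance / right heavy), so k weighings distinguish at most 3^k cases; splitting into three near-equal groups achieves this.
Need 3^k ≥ 7: 3^1 = 3 < 7 ≤ 3^2 = 9
k = ⌈log₃(7)⌉ = 2

2


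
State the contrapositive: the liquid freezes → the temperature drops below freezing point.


Original: If the liquid freezes, then the temperature drops below freezing point
Contrapositive: If ¬Q, then ¬P
Negate Q: not (the temperature drops below freezing point)
Negate P: not (the liquid freezes)

If not (the temperature drops below freezing point), then not (the liquid freezes).


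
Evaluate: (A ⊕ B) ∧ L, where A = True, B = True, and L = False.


A = True, B = True, L = False
Step 1: A ⊕ B = True XOR True = False
Step 2: False ∧ L = False AND False = False
XOR true when exactly one of A,B is true; then AND with L.

False


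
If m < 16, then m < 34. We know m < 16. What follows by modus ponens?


Modus ponens: P → Q, P ⊢ Q
P: m < 16
Q: m < 34
We have P → Q and P is true.
By modus ponens, Q must be true.

m < 34


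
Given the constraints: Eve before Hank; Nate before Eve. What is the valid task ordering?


Constraints: Eve before Hank; Nate before Eve
Method: repeatedly schedule the remaining task that has no remaining task required before it.
  Step 1: remaining {Hank, Nate, Eve}; every task except Nate still has a predecessor pending → schedule Nate.
  Step 2: remaining {Hank, Eve}; every task except Eve still has a predecessor pending → schedule Eve.
  Step 3: only Hank remains → schedule Hank.
Resulting order:

Nate → Eve → Hank


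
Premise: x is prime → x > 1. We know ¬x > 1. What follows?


Modus tollens: P → Q, ¬Q ⊢ ¬P
P: x is prime
Q: x > 1
We have P → Q and Q is false.
By modus tollens, P must be false.

It is not the case that x is prime


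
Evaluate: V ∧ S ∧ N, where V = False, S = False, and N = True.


V = False, S = False, N = True
Step 1: V ∧ S = False AND False = False
Step 2: (False) ∧ N = (False) AND True = False
AND is true only when ALL operands are true.

False


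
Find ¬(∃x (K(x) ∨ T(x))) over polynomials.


Original: ∃x (K(x) ∨ T(x))
Rule: ¬∀→∃, ¬∃→∀, negate predicate.
Negation: ∀x (¬K(x) ∧ ¬T(x))

∀x (¬K(x) ∧ ¬T(x))


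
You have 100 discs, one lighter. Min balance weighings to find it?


Each weighing has 3 outcomes (left heavy / balance / right heavy), so k weighings distinguish at most 3^k cases; splitting into three near-equal groups achieves this.
Need 3^k ≥ 100: 3^4 = 81 < 100 ≤ 3^5 = 243
k = ⌈log₃(100)⌉ = 5

5


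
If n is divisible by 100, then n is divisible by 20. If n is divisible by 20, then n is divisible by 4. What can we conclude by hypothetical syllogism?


Hypothetical syllogism: P → Q, Q → R ⊢ P → R
Premise 1: n is divisible by 100 → n is divisible by 20
Premise 2: n is divisible by 20 → n is divisible by 4
Chain the implications: the middle term (n is divisible by 20) links the two.
Conclusion: If n is divisible by 100, then n is divisible by 4.

If n is divisible by 100, then n is divisible by 4.


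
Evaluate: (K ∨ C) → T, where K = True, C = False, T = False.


K = True, C = False, T = False
Step 1: K ∨ C = True OR False = True
Step 2: (True) → T: false only when antecedent=True and T=False.
Result: False

False


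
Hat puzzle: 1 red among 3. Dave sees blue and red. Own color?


Total red = 1, seen red = 1
Own red = 1 - 1 = 0
Dave's hat is blue.

blue


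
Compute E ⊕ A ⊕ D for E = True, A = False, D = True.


E = True, A = False, D = True
Step 1: E ⊕ A = True XOR False = True
Step 2: True ⊕ D = True XOR True = False
XOR is true when an odd number of operands are true.

False


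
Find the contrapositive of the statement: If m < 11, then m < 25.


Original: If m < 11, then m < 25
Contrapositive: If ¬Q, then ¬P
Negate Q: not (m < 25)
Negate P: not (m < 11)

If not (m < 25), then not (m < 11).


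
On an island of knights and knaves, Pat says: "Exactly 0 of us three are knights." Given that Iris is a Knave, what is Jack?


Pat claims exactly 0 knights among Pat, Iris, Jack.
Given: Iris is a Knave.

Case 1: Pat is a Knight (tells truth)
  Then exactly 0 of the three are knights.
  Counting Pat, Iris: 1 knight(s) so far. Need -1 more → impossible.
Case 2: Pat is a Knave (lies)
  Then the count is NOT 0.
  If Jack = Knave, count = 0 = 0 → claim would be true, contradicts lie.
  If Jack = Knight, count = 1 ≠ 0 → lie confirmed ✓

Jack is a Knight.

Knight


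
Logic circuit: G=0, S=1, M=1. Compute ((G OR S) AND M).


G OR S = 0|1 = 1
1 AND 1 = 1

1


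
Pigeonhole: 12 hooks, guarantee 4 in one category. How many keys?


Pigeonhole: to guarantee k in one of n categories, need (k-1)×n + 1.
k = 4, n = 12
Minimum = (4-1) × 12 + 1 = 3 × 12 + 1

37


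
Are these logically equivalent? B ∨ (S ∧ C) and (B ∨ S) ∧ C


Expression 1: B ∨ (S ∧ C)
Expression 2: (B ∨ S) ∧ C
Truth table (B S C | Expr1 Expr2):
  T T T |   T     T
  T T F |   T     F   ← differ
  T F T |   T     T
  T F F |   T     F   ← differ
  F T T |   T     T
  F T F |   F     F
  F F T |   F     F
  F F F |   F     F
Counterexample: B=T, S=T, C=F gives Expr1 = T but Expr2 = F, so the expressions are NOT logically equivalent.

No


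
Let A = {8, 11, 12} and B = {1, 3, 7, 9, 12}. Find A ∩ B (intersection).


A = {8, 11, 12}
B = {1, 3, 7, 9, 12}
Operation: intersection
Elements in both: 12

{12}


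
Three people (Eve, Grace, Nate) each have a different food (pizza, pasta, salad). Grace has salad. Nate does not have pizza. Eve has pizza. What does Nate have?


From clues:
  Grace → salad
  Eve → pizza
By elimination, Nate gets the remaining.

pasta


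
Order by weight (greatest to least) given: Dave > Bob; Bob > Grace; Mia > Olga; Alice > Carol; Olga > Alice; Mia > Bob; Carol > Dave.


Constraints: Dave > Bob; Bob > Grace; Mia > Olga; Alice > Carol; Olga > Alice; Mia > Bob; Carol > Dave
Method: at each step, the next-highest is the one remaining person who never appears on the smaller side of a constraint between remaining people.
  Step 1: remaining {Bob, Dave, Alice, Carol, Olga, Mia, Grace}; on the smaller side: {Bob, Dave, Alice, Carol, Olga, Grace} → Mia is next (Mia > Olga; Mia > Bob).
  Step 2: remaining {Bob, Dave, Alice, Carol, Olga, Grace}; on the smaller side: {Bob, Dave, Alice, Carol, Grace} → Olga is next (Olga > Alice).
  Step 3: remaining {Bob, Dave, Alice, Carol, Grace}; on the smaller side: {Bob, Dave, Carol, Grace} → Alice is next (Alice > Carol).
  Step 4: remaining {Bob, Dave, Carol, Grace}; on the smaller side: {Bob, Dave, Grace} → Carol is next (Carol > Dave).
  Step 5: remaining {Bob, Dave, Grace}; on the smaller side: {Bob, Grace} → Dave is next (Dave > Bob).
  Step 6: remaining {Bob, Grace}; on the smaller side: {Grace} → Bob is next (Bob > Grace).
  Step 7: only Grace remains → lowest.
Final ranking (highest to lowest):

Mia > Olga > Alice > Carol > Dave > Bob > Grace


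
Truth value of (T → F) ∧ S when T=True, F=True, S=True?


T = True, F = True, S = True
Expression: (T → F) ∧ S
Step 1: T → F = True → True (false only if T=True, F=False) = True
Step 2: (True) ∧ S = True AND True = True

True


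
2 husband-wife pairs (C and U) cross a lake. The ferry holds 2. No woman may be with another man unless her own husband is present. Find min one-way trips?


Label couples C and U.
1. WC+WU → (far: WC,WU; near: HC,HU)
2. WC ←   (far: WU; near: HC,HU,WC)
3. HC+HU → (far: HC,HU,WU; near: WC)
4. HC ←   (far: HU,WU; near: HC,WC)  — HC returns, since WC is alone on near bank
5. HC+WC → (far: all four; near: empty)
Every state respects the constraint.
Minimum trips = 5

5


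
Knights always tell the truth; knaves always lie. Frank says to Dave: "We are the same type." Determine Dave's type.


Frank says: "We are the same type."
Case 1: Frank is a Knight (truth-teller)
  Statement is true → they ARE the same → Dave is also a Knight
Case 2: Frank is a Knave (liar)
  Statement is false → they are NOT the same → Dave is a Knight
In both cases, Dave is a Knight.

Knight


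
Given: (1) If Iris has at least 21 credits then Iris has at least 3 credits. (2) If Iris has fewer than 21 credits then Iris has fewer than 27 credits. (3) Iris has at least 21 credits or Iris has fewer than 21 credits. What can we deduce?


Constructive dilemma: (P → Q) ∧ (R → S), P ∨ R ⊢ Q ∨ S
Premise 1: Iris has at least 21 credits → Iris has at least 3 credits
Premise 2: Iris has fewer than 21 credits → Iris has fewer than 27 credits
Premise 3: Iris has at least 21 credits ∨ Iris has fewer than 21 credits
Case 1: Assuming Iris has at least 21 credits, then by Premise 1, Iris has at least 3 credits.
Case 2: Assuming Iris has fewer than 21 credits, then by Premise 2, Iris has fewer than 27 credits.
Since one of Iris has at least 21 credits or Iris has fewer than 21 credits must hold, we get Iris has at least 3 credits or Iris has fewer than 27 credits.

Iris has at least 3 credits or Iris has fewer than 27 credits.


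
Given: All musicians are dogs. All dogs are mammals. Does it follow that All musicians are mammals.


Premise 1: All musicians are dogs.
Premise 2: All dogs are mammals.
Conclusion: All musicians are mammals.
Barbara syllogism (AAA-1): All A are B, All B are C → All A are C.
Middle term (dogs) distributed in premise 2.

Valid


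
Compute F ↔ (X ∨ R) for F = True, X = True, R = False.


F = True, X = True, R = False
Step 1: X ∨ R = True OR False = True
Step 2: F ↔ (True): true when both sides have same truth value.
Result: True ↔ True = True

True


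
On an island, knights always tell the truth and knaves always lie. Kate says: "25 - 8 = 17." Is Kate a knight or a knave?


Statement: "25 - 8 = 17."
Actual: 25 - 8 = 17
Claimed: 17
Statement is TRUE → Kate tells the truth → Knight

Knight


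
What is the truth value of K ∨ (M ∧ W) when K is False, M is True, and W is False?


K = False, M = True, W = False
Step 1: M ∧ W = True AND False = False
Step 2: K ∨ False = False OR False = False
AND evaluated first (higher precedence); then OR applied.

False


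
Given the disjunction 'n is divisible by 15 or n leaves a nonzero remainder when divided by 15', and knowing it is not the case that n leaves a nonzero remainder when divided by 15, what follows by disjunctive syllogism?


Disjunctive syllogism: P ∨ Q, ¬P ⊢ Q
Disjunction: n is divisible by 15 ∨ n leaves a nonzero remainder when divided by 15
We know it is not the case that n leaves a nonzero remainder when divided by 15.
By disjunctive syllogism, the other disjunct must be true.

n is divisible by 15


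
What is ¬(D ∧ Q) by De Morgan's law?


De Morgan's law: ¬(P ∧ Q) ≡ ¬P ∨ ¬Q
¬(D ∧ Q) = ¬D ∨ ¬Q

¬D ∨ ¬Q


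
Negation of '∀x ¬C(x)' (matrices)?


Original: ∀x ¬C(x)
Rule: ¬∀→∃, ¬∃→∀, negate predicate.
Negation: ∃x C(x)

∃x C(x)


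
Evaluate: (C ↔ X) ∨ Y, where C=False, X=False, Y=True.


C = False, X = False, Y = True
Expression: (C ↔ X) ∨ Y
Step 1: C ↔ X = (False iff False) (true when values match) = True
Step 2: (True) ∨ Y = True OR True = True

True


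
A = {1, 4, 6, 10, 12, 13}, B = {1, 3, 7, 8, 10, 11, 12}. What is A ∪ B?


A = {1, 4, 6, 10, 12, 13}
B = {1, 3, 7, 8, 10, 11, 12}
Operation: union
All elements combined: 1, 3, 4, 6, 7, 8, 10, 11, 12, 13

{1, 3, 4, 6, 7, 8, 10, 11, 12, 13}


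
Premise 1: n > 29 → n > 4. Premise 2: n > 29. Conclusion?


Modus ponens: P → Q, P ⊢ Q
P: n > 29
Q: n > 4
We have P → Q and P is true.
By modus ponens, Q must be true.

n > 4


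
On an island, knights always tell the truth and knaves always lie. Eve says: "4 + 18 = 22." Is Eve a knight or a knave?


Statement: "4 + 18 = 22."
Actual: 4 + 18 = 22
Claimed: 22
Statement is TRUE → Eve tells the truth → Knight

Knight


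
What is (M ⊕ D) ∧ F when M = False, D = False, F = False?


M = False, D = False, F = False
Step 1: M ⊕ D = False XOR False = False
Step 2: False ∧ F = False AND False = False
XOR true when exactly one of M,D is true; then AND with F.

False


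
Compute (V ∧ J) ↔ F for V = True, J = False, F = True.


V = True, J = False, F = True
Step 1: V ∧ J = True AND False = False
Step 2: (False) ↔ F: true when both sides have same truth value.
Result: False ↔ True = False

False


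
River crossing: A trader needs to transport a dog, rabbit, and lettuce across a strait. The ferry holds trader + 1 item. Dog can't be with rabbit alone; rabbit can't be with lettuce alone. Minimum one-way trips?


1. trader+rabbit → 2. trader ← 3. trader+dog → 4. trader+rabbit ← 5. trader+lettuce → 6. trader ← 7. trader+rabbit →
Minimum trips = 7

7


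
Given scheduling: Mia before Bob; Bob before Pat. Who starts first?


Constraints: Mia before Bob; Bob before Pat
The first task can have nothing scheduled before it, so it must never appear on the right of a 'before'.
Tasks appearing after some 'before': Bob, Pat.
The only task not in that list is Mia → it is first.

Mia


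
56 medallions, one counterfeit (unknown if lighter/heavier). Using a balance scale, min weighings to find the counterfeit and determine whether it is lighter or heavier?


Let n = 56. 112 possibilities (n medallions × lighter/heavier); each weighing has 3 outcomes.
Bound for k weighings: say the first weighing puts j medallions on each pan. If it tips, the 2j weighed medallions remain suspects (each with a known direction) and k-1 weighings give 3^(k-1) outcomes; 3^(k-1) is odd, so 2j ≤ 3^(k-1) - 1. If it balances, the n - 2j unweighed medallions remain with direction unknown: 2(n - 2j) ≤ 3^(k-1) - 1 by the same parity argument. Adding, n ≤ (3^(k-1) - 1) + (3^(k-1) - 1)/2 = (3^k - 3)/2, and the classical three-group strategy achieves this (3 medallions in 2 weighings, 12 in 3, 39 in 4, 120 in 5).
So we need the smallest k with (3^k - 3)/2 ≥ 56.
k = 4: (3^4 - 3)/2 = 39 < 56 ✗
k = 5: (3^5 - 3)/2 = 120 ≥ 56 ✓

5


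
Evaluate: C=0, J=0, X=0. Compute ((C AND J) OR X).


C AND J = 0&0 = 0
0 OR 0 = 0

0


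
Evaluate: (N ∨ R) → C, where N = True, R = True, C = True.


N = True, R = True, C = True
Step 1: N ∨ R = True OR True = True
Step 2: (True) → C: false only when antecedent=True and C=False.
Result: True

True


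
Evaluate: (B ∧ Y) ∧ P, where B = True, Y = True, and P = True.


B = True, Y = True, P = True
Step 1: B ∧ Y = True AND True = True
Step 2: True ∧ P = True AND True = True
AND is true only when ALL operands are true.

True


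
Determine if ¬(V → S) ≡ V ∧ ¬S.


Expression 1: ¬(V → S)
Expression 2: V ∧ ¬S
Truth table (V S | Expr1 Expr2):
  T T |   F     F
  T F |   T     T
  F T |   F     F
  F F |   F     F
All 4 rows agree, so the expressions are logically equivalent.

Yes


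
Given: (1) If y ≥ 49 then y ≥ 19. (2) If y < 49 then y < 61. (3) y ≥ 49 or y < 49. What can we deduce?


Constructive dilemma: (P → Q) ∧ (R → S), P ∨ R ⊢ Q ∨ S
Premise 1: y ≥ 49 → y ≥ 19
Premise 2: y < 49 → y < 61
Premise 3: y ≥ 49 ∨ y < 49
Case 1: Assuming y ≥ 49, then by Premise 1, y ≥ 19.
Case 2: Assuming y < 49, then by Premise 2, y < 61.
Since one of y ≥ 49 or y < 49 must hold, we get y ≥ 19 or y < 61.

y ≥ 19 or y < 61.


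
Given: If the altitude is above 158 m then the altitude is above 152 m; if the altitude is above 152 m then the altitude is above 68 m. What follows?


Hypothetical syllogism: P → Q, Q → R ⊢ P → R
Premise 1: the altitude is above 158 m → the altitude is above 152 m
Premise 2: the altitude is above 152 m → the altitude is above 68 m
Chain the implications: the middle term (the altitude is above 152 m) links the two.
Conclusion: If the altitude is above 158 m, then the altitude is above 68 m.

If the altitude is above 158 m, then the altitude is above 68 m.


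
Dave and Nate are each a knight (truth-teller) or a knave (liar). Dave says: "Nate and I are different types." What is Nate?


Dave says: "Nate and I are different types."
Case 1: Dave is a Knight (truth-teller)
  Statement is true → they ARE different → Nate is a Knave
Case 2: Dave is a Knave (liar)
  Statement is false → they are NOT different → Nate is a Knave
In both cases, Nate is a Knave.

Knave


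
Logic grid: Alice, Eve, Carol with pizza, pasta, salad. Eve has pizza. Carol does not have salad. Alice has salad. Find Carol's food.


From clues:
  Eve → pizza
  Alice → salad
By elimination, Carol gets the remaining.

pasta


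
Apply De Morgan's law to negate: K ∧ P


De Morgan's law: ¬(P ∧ Q) ≡ ¬P ∨ ¬Q
¬(K ∧ P) = ¬K ∨ ¬P

¬K ∨ ¬P


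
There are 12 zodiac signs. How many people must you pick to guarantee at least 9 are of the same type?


Pigeonhole: to guarantee k in one of n categories, need (k-1)×n + 1.
k = 9, n = 12
Minimum = (9-1) × 12 + 1 = 8 × 12 + 1

97


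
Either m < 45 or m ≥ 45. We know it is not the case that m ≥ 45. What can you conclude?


Disjunctive syllogism: P ∨ Q, ¬P ⊢ Q
Disjunction: m < 45 ∨ m ≥ 45
We know it is not the case that m ≥ 45.
By disjunctive syllogism, the other disjunct must be true.

m < 45


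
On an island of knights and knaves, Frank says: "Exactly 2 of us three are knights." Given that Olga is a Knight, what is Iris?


Frank claims exactly 2 knights among Frank, Olga, Iris.
Given: Olga is a Knight.

Case 1: Frank is a Knight (tells truth)
  Then exactly 2 of the three are knights.
  Counting Frank, Olga: 2 knight(s) so far. Need 0 more → Iris = Knave.
Case 2: Frank is a Knave (lies)
  Then the count is NOT 2.
  If Iris = Knight, count = 2 = 2 → claim would be true, contradicts lie.
  If Iris = Knave, count = 1 ≠ 2 → lie confirmed ✓

Iris is a Knave.

Knave


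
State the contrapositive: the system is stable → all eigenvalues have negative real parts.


Original: If the system is stable, then all eigenvalues have negative real parts
Contrapositive: If ¬Q, then ¬P
Negate Q: not (all eigenvalues have negative real parts)
Negate P: not (the system is stable)

If not (all eigenvalues have negative real parts), then not (the system is stable).


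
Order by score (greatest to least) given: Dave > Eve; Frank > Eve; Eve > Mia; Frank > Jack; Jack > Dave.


Constraints: Dave > Eve; Frank > Eve; Eve > Mia; Frank > Jack; Jack > Dave
Method: at each step, the next-highest is the one remaining person who never appears on the smaller side of a constraint between remaining people.
  Step 1: remaining {Mia, Eve, Dave, Jack, Frank}; on the smaller side: {Mia, Eve, Dave, Jack} → Frank is next (Frank > Eve; Frank > Jack).
  Step 2: remaining {Mia, Eve, Dave, Jack}; on the smaller side: {Mia, Eve, Dave} → Jack is next (Jack > Dave).
  Step 3: remaining {Mia, Eve, Dave}; on the smaller side: {Mia, Eve} → Dave is next (Dave > Eve).
  Step 4: remaining {Mia, Eve}; on the smaller side: {Mia} → Eve is next (Eve > Mia).
  Step 5: only Mia remains → lowest.
Final ranking (highest to lowest):

Frank > Jack > Dave > Eve > Mia


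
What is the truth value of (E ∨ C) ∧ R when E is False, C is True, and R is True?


E = False, C = True, R = True
Step 1: E ∨ C = False OR True = True
Step 2: True ∧ R = True AND True = True
OR is true when at least one operand is true; AND requires both.

True


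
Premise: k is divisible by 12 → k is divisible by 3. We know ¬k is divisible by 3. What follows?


Modus tollens: P → Q, ¬Q ⊢ ¬P
P: k is divisible by 12
Q: k is divisible by 3
We have P → Q and Q is false.
By modus tollens, P must be false.

It is not the case that k is divisible by 12
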